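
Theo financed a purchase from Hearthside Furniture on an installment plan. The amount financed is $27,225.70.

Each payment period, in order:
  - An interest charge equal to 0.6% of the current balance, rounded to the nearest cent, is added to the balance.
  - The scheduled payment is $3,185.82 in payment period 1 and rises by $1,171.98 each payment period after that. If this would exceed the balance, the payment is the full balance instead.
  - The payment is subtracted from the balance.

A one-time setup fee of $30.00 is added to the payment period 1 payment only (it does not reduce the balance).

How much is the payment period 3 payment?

Payment period 1: $27,225.70 +$163.35 interest = $27,389.05; pay $3,185.82 (+ $30.00 fee) → $24,203.23
Payment period 2: $24,203.23 +$145.22 interest = $24,348.45; pay $4,357.80 → $19,990.65
Payment period 3: $19,990.65 +$119.94 interest = $20,110.59; pay $5,529.78 → $14,580.81

$5,529.78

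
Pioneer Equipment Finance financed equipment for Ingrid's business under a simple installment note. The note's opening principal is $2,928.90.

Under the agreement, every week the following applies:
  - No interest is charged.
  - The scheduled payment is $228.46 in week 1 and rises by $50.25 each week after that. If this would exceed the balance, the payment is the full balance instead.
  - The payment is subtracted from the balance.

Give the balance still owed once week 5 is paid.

$1,284.10

# | Opening | Payment | End bal
1 | $2,928.90 | $228.46 | $2,700.44
2 | $2,700.44 | $278.71 | $2,421.73
3 | $2,421.73 | $328.96 | $2,092.77
4 | $2,092.77 | $379.21 | $1,713.56
5 | $1,713.56 | $429.46 | $1,284.10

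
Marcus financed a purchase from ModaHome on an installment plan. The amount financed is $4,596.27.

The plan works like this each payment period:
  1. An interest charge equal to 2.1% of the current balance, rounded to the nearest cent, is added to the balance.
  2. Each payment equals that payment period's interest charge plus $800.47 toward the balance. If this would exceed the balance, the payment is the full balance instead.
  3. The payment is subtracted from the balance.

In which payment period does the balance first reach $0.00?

Payment period 1: opening $4,596.27; interest $96.52 → $4,692.79; payment $896.99; balance $3,795.80
Payment period 2: opening $3,795.80; interest $79.71 → $3,875.51; payment $880.18; balance $2,995.33
Payment period 3: opening $2,995.33; interest $62.90 → $3,058.23; payment $863.37; balance $2,194.86
Payment period 4: opening $2,194.86; interest $46.09 → $2,240.95; payment $846.56; balance $1,394.39
Payment period 5: opening $1,394.39; interest $29.28 → $1,423.67; payment $829.75; balance $593.92
Payment period 6: opening $593.92; interest $12.47 → $606.39; payment $606.39; balance $0.00
Balance reaches $0.00 in payment period 6.

6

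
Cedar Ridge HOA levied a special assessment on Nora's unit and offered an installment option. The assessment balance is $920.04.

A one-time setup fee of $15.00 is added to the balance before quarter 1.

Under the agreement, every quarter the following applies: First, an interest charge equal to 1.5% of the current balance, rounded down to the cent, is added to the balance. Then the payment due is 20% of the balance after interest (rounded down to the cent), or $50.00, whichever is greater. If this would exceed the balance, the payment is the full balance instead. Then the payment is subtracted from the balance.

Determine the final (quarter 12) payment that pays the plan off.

# | Opening | Interest | Payment | End bal
1 | $935.04 | $14.02 | $189.81 | $759.25
2 | $759.25 | $11.38 | $154.12 | $616.51
3 | $616.51 | $9.24 | $125.15 | $500.60
4 | $500.60 | $7.50 | $101.62 | $406.48
5 | $406.48 | $6.09 | $82.51 | $330.06
6 | $330.06 | $4.95 | $67.00 | $268.01
7 | $268.01 | $4.02 | $54.40 | $217.63
8 | $217.63 | $3.26 | $50.00 | $170.89
9 | $170.89 | $2.56 | $50.00 | $123.45
10 | $123.45 | $1.85 | $50.00 | $75.30
11 | $75.30 | $1.12 | $50.00 | $26.42
12 | $26.42 | $0.39 | $26.81 | $0.00

$26.81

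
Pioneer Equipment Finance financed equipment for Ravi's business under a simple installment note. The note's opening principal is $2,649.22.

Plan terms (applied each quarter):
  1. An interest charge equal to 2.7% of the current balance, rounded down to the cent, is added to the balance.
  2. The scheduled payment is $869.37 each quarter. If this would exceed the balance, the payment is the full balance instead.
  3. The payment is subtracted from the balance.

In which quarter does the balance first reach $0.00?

4

Quarter 1: opening $2,649.22; interest $71.52 → $2,720.74; payment $869.37; balance $1,851.37
Quarter 2: opening $1,851.37; interest $49.98 → $1,901.35; payment $869.37; balance $1,031.98
Quarter 3: opening $1,031.98; interest $27.86 → $1,059.84; payment $869.37; balance $190.47
Quarter 4: opening $190.47; interest $5.14 → $195.61; payment $195.61; balance $0.00
Balance reaches $0.00 in quarter 4.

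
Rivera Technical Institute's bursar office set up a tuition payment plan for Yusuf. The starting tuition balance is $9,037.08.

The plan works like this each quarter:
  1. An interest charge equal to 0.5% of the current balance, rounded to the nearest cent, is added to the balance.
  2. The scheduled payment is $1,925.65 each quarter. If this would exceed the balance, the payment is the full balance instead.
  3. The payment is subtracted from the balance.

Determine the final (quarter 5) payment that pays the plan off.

$1,465.91

Quarter 1: opening $9,037.08; interest $45.19 → $9,082.27; payment $1,925.65; balance $7,156.62
Quarter 2: opening $7,156.62; interest $35.78 → $7,192.40; payment $1,925.65; balance $5,266.75
Quarter 3: opening $5,266.75; interest $26.33 → $5,293.08; payment $1,925.65; balance $3,367.43
Quarter 4: opening $3,367.43; interest $16.84 → $3,384.27; payment $1,925.65; balance $1,458.62
Quarter 5: opening $1,458.62; interest $7.29 → $1,465.91; payment $1,465.91; balance $0.00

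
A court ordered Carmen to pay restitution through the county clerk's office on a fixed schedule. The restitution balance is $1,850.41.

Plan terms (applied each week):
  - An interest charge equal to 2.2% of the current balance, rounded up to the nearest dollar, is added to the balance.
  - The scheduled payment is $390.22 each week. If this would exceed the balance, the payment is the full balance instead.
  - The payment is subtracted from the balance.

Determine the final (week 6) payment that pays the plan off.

Week 1: opening $1,850.41; interest $41.00 → $1,891.41; payment $390.22; balance $1,501.19
Week 2: opening $1,501.19; interest $34.00 → $1,535.19; payment $390.22; balance $1,144.97
Week 3: opening $1,144.97; interest $26.00 → $1,170.97; payment $390.22; balance $780.75
Week 4: opening $780.75; interest $18.00 → $798.75; payment $390.22; balance $408.53
Week 5: opening $408.53; interest $9.00 → $417.53; payment $390.22; balance $27.31
Week 6: opening $27.31; interest $1.00 → $28.31; payment $28.31; balance $0.00

$28.31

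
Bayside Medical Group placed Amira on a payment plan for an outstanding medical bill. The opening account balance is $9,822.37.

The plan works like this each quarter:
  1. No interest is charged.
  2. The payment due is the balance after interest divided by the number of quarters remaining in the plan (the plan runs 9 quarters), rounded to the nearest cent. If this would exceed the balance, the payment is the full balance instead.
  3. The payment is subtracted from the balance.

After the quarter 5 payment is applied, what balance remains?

$4,365.50

Quarter 1: $9,822.37 − $1,091.37 → $8,731.00
Quarter 2: $8,731.00 − $1,091.38 → $7,639.62
Quarter 3: $7,639.62 − $1,091.37 → $6,548.25
Quarter 4: $6,548.25 − $1,091.38 → $5,456.87
Quarter 5: $5,456.87 − $1,091.37 → $4,365.50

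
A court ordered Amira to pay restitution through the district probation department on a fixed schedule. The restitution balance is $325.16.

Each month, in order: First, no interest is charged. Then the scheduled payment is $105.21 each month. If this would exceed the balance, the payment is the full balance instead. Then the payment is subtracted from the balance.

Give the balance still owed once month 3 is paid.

# | Opening | Payment | End bal
1 | $325.16 | $105.21 | $219.95
2 | $219.95 | $105.21 | $114.74
3 | $114.74 | $105.21 | $9.53

$9.53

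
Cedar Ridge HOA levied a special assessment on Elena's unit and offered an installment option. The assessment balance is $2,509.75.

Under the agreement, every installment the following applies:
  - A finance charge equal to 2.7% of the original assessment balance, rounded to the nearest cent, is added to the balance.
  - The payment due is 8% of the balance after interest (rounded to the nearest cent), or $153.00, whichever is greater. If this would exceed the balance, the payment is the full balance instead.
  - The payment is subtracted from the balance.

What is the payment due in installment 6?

$159.00

Installment 1: opening $2,509.75; interest $67.76 → $2,577.51; payment $206.20; balance $2,371.31
Installment 2: opening $2,371.31; interest $67.76 → $2,439.07; payment $195.13; balance $2,243.94
Installment 3: opening $2,243.94; interest $67.76 → $2,311.70; payment $184.94; balance $2,126.76
Installment 4: opening $2,126.76; interest $67.76 → $2,194.52; payment $175.56; balance $2,018.96
Installment 5: opening $2,018.96; interest $67.76 → $2,086.72; payment $166.94; balance $1,919.78
Installment 6: opening $1,919.78; interest $67.76 → $1,987.54; payment $159.00; balance $1,828.54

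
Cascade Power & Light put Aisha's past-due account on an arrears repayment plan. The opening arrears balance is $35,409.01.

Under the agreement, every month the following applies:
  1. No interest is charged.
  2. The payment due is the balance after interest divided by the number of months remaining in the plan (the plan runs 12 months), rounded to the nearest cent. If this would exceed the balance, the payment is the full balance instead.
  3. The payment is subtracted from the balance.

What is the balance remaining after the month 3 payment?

$26,556.76

Month 1: $35,409.01 − $2,950.75 → $32,458.26
Month 2: $32,458.26 − $2,950.75 → $29,507.51
Month 3: $29,507.51 − $2,950.75 → $26,556.76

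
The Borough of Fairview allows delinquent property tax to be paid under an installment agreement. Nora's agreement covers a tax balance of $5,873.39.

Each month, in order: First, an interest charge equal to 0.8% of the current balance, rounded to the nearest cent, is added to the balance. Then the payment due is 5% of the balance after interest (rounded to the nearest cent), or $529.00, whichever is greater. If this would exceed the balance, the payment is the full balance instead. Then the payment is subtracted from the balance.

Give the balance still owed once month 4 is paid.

Month 1: opening $5,873.39; interest $46.99 → $5,920.38; payment $529.00; balance $5,391.38
Month 2: opening $5,391.38; interest $43.13 → $5,434.51; payment $529.00; balance $4,905.51
Month 3: opening $4,905.51; interest $39.24 → $4,944.75; payment $529.00; balance $4,415.75
Month 4: opening $4,415.75; interest $35.33 → $4,451.08; payment $529.00; balance $3,922.08

$3,922.08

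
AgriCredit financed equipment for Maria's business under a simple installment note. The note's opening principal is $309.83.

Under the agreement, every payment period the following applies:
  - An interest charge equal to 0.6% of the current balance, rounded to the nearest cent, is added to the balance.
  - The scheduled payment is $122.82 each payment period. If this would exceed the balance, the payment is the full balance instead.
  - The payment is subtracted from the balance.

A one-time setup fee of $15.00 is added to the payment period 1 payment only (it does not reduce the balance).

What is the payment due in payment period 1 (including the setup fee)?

# | Opening | Interest | Payment | Fee | End bal
1 | $309.83 | $1.86 | $122.82 | $15.00 | $188.87

$137.82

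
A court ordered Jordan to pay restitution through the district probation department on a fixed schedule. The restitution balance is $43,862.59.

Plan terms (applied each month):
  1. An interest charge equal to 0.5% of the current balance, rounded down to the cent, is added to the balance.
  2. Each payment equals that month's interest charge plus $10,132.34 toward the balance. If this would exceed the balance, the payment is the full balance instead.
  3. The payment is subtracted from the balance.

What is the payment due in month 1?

$10,351.65

Month 1: $43,862.59 +$219.31 interest = $44,081.90; pay $10,351.65 → $33,730.25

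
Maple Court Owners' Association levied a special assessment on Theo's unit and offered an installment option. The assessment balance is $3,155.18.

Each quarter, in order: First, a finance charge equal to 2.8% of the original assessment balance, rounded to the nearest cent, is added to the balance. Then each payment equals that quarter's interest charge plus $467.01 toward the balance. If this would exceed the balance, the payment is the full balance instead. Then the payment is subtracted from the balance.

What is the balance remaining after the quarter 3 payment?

Quarter 1: opening $3,155.18; interest $88.35 → $3,243.53; payment $555.36; balance $2,688.17
Quarter 2: opening $2,688.17; interest $88.35 → $2,776.52; payment $555.36; balance $2,221.16
Quarter 3: opening $2,221.16; interest $88.35 → $2,309.51; payment $555.36; balance $1,754.15

$1,754.15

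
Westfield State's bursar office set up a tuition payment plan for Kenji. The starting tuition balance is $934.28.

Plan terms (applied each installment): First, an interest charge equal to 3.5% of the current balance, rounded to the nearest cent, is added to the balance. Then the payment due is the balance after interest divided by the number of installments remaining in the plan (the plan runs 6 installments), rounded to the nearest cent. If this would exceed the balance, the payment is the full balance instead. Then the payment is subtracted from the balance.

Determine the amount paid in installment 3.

Installment 1: $934.28 +$32.70 interest = $966.98; pay $161.16 → $805.82
Installment 2: $805.82 +$28.20 interest = $834.02; pay $166.80 → $667.22
Installment 3: $667.22 +$23.35 interest = $690.57; pay $172.64 → $517.93

$172.64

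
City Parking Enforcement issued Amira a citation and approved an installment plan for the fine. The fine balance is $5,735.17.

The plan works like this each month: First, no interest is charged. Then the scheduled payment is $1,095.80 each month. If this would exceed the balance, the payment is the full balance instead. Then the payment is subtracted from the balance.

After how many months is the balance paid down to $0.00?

Month 1: opening $5,735.17; payment $1,095.80; balance $4,639.37
Month 2: opening $4,639.37; payment $1,095.80; balance $3,543.57
Month 3: opening $3,543.57; payment $1,095.80; balance $2,447.77
Month 4: opening $2,447.77; payment $1,095.80; balance $1,351.97
Month 5: opening $1,351.97; payment $1,095.80; balance $256.17
Month 6: opening $256.17; payment $256.17; balance $0.00
Balance reaches $0.00 in month 6.

6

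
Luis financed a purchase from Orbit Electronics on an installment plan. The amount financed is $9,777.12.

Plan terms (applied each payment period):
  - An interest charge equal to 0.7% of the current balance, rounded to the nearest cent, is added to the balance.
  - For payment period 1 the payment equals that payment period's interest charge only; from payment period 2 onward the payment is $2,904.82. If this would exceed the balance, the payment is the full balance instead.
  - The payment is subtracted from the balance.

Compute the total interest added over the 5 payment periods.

Payment period 1: $9,777.12 +$68.44 interest = $9,845.56; pay $68.44 → $9,777.12
Payment period 2: $9,777.12 +$68.44 interest = $9,845.56; pay $2,904.82 → $6,940.74
Payment period 3: $6,940.74 +$48.59 interest = $6,989.33; pay $2,904.82 → $4,084.51
Payment period 4: $4,084.51 +$28.59 interest = $4,113.10; pay $2,904.82 → $1,208.28
Payment period 5: $1,208.28 +$8.46 interest = $1,216.74; pay $1,216.74 → $0.00
Total interest: $68.44 + $68.44 + $48.59 + $28.59 + $8.46 = $222.52

$222.52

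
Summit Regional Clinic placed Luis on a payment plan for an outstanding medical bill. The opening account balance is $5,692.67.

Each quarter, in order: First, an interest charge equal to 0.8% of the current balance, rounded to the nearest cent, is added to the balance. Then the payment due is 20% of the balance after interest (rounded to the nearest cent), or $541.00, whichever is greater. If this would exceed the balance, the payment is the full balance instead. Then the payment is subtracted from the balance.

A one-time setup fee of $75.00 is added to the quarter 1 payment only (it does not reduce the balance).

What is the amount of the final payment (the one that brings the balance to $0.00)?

Quarter 1: opening $5,692.67; interest $45.54 → $5,738.21; payment $1,147.64 (+ $75.00 fee); balance $4,590.57
Quarter 2: opening $4,590.57; interest $36.72 → $4,627.29; payment $925.46; balance $3,701.83
Quarter 3: opening $3,701.83; interest $29.61 → $3,731.44; payment $746.29; balance $2,985.15
Quarter 4: opening $2,985.15; interest $23.88 → $3,009.03; payment $601.81; balance $2,407.22
Quarter 5: opening $2,407.22; interest $19.26 → $2,426.48; payment $541.00; balance $1,885.48
Quarter 6: opening $1,885.48; interest $15.08 → $1,900.56; payment $541.00; balance $1,359.56
Quarter 7: opening $1,359.56; interest $10.88 → $1,370.44; payment $541.00; balance $829.44
Quarter 8: opening $829.44; interest $6.64 → $836.08; payment $541.00; balance $295.08
Quarter 9: opening $295.08; interest $2.36 → $297.44; payment $297.44; balance $0.00

$297.44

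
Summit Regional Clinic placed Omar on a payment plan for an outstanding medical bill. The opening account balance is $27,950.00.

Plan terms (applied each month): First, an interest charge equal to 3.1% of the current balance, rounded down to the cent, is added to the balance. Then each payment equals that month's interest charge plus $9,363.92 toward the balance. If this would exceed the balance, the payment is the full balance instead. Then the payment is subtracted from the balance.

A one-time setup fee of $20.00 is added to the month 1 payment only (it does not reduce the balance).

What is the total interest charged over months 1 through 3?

Month 1: $27,950.00 +$866.45 interest = $28,816.45; pay $10,230.37 (+ $20.00 fee) → $18,586.08
Month 2: $18,586.08 +$576.16 interest = $19,162.24; pay $9,940.08 → $9,222.16
Month 3: $9,222.16 +$285.88 interest = $9,508.04; pay $9,508.04 → $0.00
Total interest: $866.45 + $576.16 + $285.88 = $1,728.49

$1,728.49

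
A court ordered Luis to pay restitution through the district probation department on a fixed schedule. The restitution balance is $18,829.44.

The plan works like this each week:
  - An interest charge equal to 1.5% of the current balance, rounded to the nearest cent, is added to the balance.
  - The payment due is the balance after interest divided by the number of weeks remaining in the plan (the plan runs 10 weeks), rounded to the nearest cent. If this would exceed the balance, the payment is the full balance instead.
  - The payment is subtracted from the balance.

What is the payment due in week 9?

Week 1: opening $18,829.44; interest $282.44 → $19,111.88; payment $1,911.19; balance $17,200.69
Week 2: opening $17,200.69; interest $258.01 → $17,458.70; payment $1,939.86; balance $15,518.84
Week 3: opening $15,518.84; interest $232.78 → $15,751.62; payment $1,968.95; balance $13,782.67
Week 4: opening $13,782.67; interest $206.74 → $13,989.41; payment $1,998.49; balance $11,990.92
Week 5: opening $11,990.92; interest $179.86 → $12,170.78; payment $2,028.46; balance $10,142.32
Week 6: opening $10,142.32; interest $152.13 → $10,294.45; payment $2,058.89; balance $8,235.56
Week 7: opening $8,235.56; interest $123.53 → $8,359.09; payment $2,089.77; balance $6,269.32
Week 8: opening $6,269.32; interest $94.04 → $6,363.36; payment $2,121.12; balance $4,242.24
Week 9: opening $4,242.24; interest $63.63 → $4,305.87; payment $2,152.94; balance $2,152.93

$2,152.94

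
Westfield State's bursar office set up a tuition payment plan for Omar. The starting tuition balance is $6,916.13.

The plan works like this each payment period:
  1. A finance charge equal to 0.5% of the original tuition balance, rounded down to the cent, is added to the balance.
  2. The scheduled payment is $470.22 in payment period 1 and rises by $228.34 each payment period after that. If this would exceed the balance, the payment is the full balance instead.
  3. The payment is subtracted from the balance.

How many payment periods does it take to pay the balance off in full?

Payment period 1: opening $6,916.13; interest $34.58 → $6,950.71; payment $470.22; balance $6,480.49
Payment period 2: opening $6,480.49; interest $34.58 → $6,515.07; payment $698.56; balance $5,816.51
Payment period 3: opening $5,816.51; interest $34.58 → $5,851.09; payment $926.90; balance $4,924.19
Payment period 4: opening $4,924.19; interest $34.58 → $4,958.77; payment $1,155.24; balance $3,803.53
Payment period 5: opening $3,803.53; interest $34.58 → $3,838.11; payment $1,383.58; balance $2,454.53
Payment period 6: opening $2,454.53; interest $34.58 → $2,489.11; payment $1,611.92; balance $877.19
Payment period 7: opening $877.19; interest $34.58 → $911.77; payment $911.77; balance $0.00
Balance reaches $0.00 in payment period 7.

7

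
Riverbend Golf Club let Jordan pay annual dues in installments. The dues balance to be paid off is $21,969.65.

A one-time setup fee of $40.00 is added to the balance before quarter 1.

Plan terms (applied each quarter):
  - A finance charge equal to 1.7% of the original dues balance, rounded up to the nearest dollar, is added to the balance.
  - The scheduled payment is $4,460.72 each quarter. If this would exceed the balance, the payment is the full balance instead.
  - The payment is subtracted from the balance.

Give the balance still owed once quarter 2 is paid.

Quarter 1: opening $22,009.65; interest $374.00 → $22,383.65; payment $4,460.72; balance $17,922.93
Quarter 2: opening $17,922.93; interest $374.00 → $18,296.93; payment $4,460.72; balance $13,836.21

$13,836.21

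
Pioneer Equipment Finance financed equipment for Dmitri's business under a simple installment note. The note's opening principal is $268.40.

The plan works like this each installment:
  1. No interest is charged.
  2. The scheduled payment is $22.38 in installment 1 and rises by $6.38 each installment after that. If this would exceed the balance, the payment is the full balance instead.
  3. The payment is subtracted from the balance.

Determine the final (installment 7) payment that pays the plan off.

Installment 1: $268.40 − $22.38 → $246.02
Installment 2: $246.02 − $28.76 → $217.26
Installment 3: $217.26 − $35.14 → $182.12
Installment 4: $182.12 − $41.52 → $140.60
Installment 5: $140.60 − $47.90 → $92.70
Installment 6: $92.70 − $54.28 → $38.42
Installment 7: $38.42 − $38.42 → $0.00

$38.42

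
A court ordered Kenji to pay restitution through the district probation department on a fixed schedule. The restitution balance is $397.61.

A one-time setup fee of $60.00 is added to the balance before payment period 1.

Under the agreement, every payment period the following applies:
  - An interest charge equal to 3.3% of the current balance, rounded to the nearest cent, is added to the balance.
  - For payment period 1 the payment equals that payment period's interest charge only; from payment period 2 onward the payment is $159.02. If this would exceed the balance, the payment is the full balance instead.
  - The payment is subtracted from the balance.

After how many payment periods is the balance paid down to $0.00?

Payment period 1: opening $457.61; interest $15.10 → $472.71; payment $15.10; balance $457.61
Payment period 2: opening $457.61; interest $15.10 → $472.71; payment $159.02; balance $313.69
Payment period 3: opening $313.69; interest $10.35 → $324.04; payment $159.02; balance $165.02
Payment period 4: opening $165.02; interest $5.45 → $170.47; payment $159.02; balance $11.45
Payment period 5: opening $11.45; interest $0.38 → $11.83; payment $11.83; balance $0.00
Balance reaches $0.00 in payment period 5.

5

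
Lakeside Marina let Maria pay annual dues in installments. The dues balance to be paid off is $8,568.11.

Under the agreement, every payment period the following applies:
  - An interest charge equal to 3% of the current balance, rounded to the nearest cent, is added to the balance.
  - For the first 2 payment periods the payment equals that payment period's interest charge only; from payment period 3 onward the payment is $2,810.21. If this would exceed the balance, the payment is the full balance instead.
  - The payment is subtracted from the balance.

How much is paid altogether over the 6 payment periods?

$9,641.54

# | Opening | Interest | Payment | End bal
1 | $8,568.11 | $257.04 | $257.04 | $8,568.11
2 | $8,568.11 | $257.04 | $257.04 | $8,568.11
3 | $8,568.11 | $257.04 | $2,810.21 | $6,014.94
4 | $6,014.94 | $180.45 | $2,810.21 | $3,385.18
5 | $3,385.18 | $101.56 | $2,810.21 | $676.53
6 | $676.53 | $20.30 | $696.83 | $0.00
Total paid: $9,641.54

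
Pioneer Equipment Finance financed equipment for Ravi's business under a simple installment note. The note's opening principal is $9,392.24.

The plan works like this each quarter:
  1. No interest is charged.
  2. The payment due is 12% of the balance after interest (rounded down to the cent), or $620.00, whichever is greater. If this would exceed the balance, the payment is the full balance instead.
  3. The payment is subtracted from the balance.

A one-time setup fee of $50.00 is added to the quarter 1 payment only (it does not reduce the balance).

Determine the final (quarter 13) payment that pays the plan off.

$616.60

Quarter 1: $9,392.24 − $1,127.06 (+ $50.00 fee) → $8,265.18
Quarter 2: $8,265.18 − $991.82 → $7,273.36
Quarter 3: $7,273.36 − $872.80 → $6,400.56
Quarter 4: $6,400.56 − $768.06 → $5,632.50
Quarter 5: $5,632.50 − $675.90 → $4,956.60
Quarter 6: $4,956.60 − $620.00 → $4,336.60
Quarter 7: $4,336.60 − $620.00 → $3,716.60
Quarter 8: $3,716.60 − $620.00 → $3,096.60
Quarter 9: $3,096.60 − $620.00 → $2,476.60
Quarter 10: $2,476.60 − $620.00 → $1,856.60
Quarter 11: $1,856.60 − $620.00 → $1,236.60
Quarter 12: $1,236.60 − $620.00 → $616.60
Quarter 13: $616.60 − $616.60 → $0.00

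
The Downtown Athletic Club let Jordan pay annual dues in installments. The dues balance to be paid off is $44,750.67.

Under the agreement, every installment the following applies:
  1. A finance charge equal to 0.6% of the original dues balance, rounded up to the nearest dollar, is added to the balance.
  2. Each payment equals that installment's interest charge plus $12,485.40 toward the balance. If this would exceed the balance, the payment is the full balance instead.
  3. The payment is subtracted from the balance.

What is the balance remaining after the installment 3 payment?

Installment 1: opening $44,750.67; interest $269.00 → $45,019.67; payment $12,754.40; balance $32,265.27
Installment 2: opening $32,265.27; interest $269.00 → $32,534.27; payment $12,754.40; balance $19,779.87
Installment 3: opening $19,779.87; interest $269.00 → $20,048.87; payment $12,754.40; balance $7,294.47

$7,294.47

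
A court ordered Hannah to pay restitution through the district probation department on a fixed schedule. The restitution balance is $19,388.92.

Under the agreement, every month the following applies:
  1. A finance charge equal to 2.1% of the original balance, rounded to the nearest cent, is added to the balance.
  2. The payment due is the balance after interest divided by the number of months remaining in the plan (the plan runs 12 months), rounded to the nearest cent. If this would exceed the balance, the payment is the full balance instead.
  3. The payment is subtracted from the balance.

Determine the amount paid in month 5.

Month 1: opening $19,388.92; interest $407.17 → $19,796.09; payment $1,649.67; balance $18,146.42
Month 2: opening $18,146.42; interest $407.17 → $18,553.59; payment $1,686.69; balance $16,866.90
Month 3: opening $16,866.90; interest $407.17 → $17,274.07; payment $1,727.41; balance $15,546.66
Month 4: opening $15,546.66; interest $407.17 → $15,953.83; payment $1,772.65; balance $14,181.18
Month 5: opening $14,181.18; interest $407.17 → $14,588.35; payment $1,823.54; balance $12,764.81

$1,823.54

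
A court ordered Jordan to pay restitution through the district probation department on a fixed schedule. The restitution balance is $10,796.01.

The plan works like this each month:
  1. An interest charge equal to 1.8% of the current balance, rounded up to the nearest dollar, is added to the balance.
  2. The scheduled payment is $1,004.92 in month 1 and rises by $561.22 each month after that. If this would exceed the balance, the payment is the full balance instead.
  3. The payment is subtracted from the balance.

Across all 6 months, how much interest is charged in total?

$740.00

Month 1: opening $10,796.01; interest $195.00 → $10,991.01; payment $1,004.92; balance $9,986.09
Month 2: opening $9,986.09; interest $180.00 → $10,166.09; payment $1,566.14; balance $8,599.95
Month 3: opening $8,599.95; interest $155.00 → $8,754.95; payment $2,127.36; balance $6,627.59
Month 4: opening $6,627.59; interest $120.00 → $6,747.59; payment $2,688.58; balance $4,059.01
Month 5: opening $4,059.01; interest $74.00 → $4,133.01; payment $3,249.80; balance $883.21
Month 6: opening $883.21; interest $16.00 → $899.21; payment $899.21; balance $0.00
Total interest: $195.00 + $180.00 + $155.00 + $120.00 + $74.00 + $16.00 = $740.00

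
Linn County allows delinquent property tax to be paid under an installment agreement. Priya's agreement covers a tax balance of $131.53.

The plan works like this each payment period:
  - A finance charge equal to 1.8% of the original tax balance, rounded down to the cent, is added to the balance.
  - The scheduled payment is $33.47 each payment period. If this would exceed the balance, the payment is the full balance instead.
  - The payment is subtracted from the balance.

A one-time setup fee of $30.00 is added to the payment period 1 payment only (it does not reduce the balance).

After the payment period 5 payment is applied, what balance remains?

$0.00

Payment period 1: $131.53 +$2.36 interest = $133.89; pay $33.47 (+ $30.00 fee) → $100.42
Payment period 2: $100.42 +$2.36 interest = $102.78; pay $33.47 → $69.31
Payment period 3: $69.31 +$2.36 interest = $71.67; pay $33.47 → $38.20
Payment period 4: $38.20 +$2.36 interest = $40.56; pay $33.47 → $7.09
Payment period 5: $7.09 +$2.36 interest = $9.45; pay $9.45 → $0.00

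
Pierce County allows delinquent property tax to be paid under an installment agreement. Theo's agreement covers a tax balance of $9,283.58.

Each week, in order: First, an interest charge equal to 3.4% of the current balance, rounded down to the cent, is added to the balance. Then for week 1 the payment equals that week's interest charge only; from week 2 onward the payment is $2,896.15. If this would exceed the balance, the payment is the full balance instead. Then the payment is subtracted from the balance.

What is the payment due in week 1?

# | Opening | Interest | Payment | End bal
1 | $9,283.58 | $315.64 | $315.64 | $9,283.58

$315.64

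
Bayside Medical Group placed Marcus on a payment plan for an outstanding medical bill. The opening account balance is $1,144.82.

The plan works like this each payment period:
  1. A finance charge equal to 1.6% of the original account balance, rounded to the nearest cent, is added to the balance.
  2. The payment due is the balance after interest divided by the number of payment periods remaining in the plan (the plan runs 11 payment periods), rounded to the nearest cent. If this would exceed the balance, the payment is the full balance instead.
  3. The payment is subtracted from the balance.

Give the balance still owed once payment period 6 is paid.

$587.84

# | Opening | Interest | Payment | End bal
1 | $1,144.82 | $18.32 | $105.74 | $1,057.40
2 | $1,057.40 | $18.32 | $107.57 | $968.15
3 | $968.15 | $18.32 | $109.61 | $876.86
4 | $876.86 | $18.32 | $111.90 | $783.28
5 | $783.28 | $18.32 | $114.51 | $687.09
6 | $687.09 | $18.32 | $117.57 | $587.84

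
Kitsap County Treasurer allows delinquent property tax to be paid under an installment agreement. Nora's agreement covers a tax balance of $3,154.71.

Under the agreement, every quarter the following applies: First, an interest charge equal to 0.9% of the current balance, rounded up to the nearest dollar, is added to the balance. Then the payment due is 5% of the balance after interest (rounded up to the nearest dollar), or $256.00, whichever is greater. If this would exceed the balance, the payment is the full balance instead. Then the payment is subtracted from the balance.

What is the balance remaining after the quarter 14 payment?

$0.00

Quarter 1: opening $3,154.71; interest $29.00 → $3,183.71; payment $256.00; balance $2,927.71
Quarter 2: opening $2,927.71; interest $27.00 → $2,954.71; payment $256.00; balance $2,698.71
Quarter 3: opening $2,698.71; interest $25.00 → $2,723.71; payment $256.00; balance $2,467.71
Quarter 4: opening $2,467.71; interest $23.00 → $2,490.71; payment $256.00; balance $2,234.71
Quarter 5: opening $2,234.71; interest $21.00 → $2,255.71; payment $256.00; balance $1,999.71
Quarter 6: opening $1,999.71; interest $18.00 → $2,017.71; payment $256.00; balance $1,761.71
Quarter 7: opening $1,761.71; interest $16.00 → $1,777.71; payment $256.00; balance $1,521.71
Quarter 8: opening $1,521.71; interest $14.00 → $1,535.71; payment $256.00; balance $1,279.71
Quarter 9: opening $1,279.71; interest $12.00 → $1,291.71; payment $256.00; balance $1,035.71
Quarter 10: opening $1,035.71; interest $10.00 → $1,045.71; payment $256.00; balance $789.71
Quarter 11: opening $789.71; interest $8.00 → $797.71; payment $256.00; balance $541.71
Quarter 12: opening $541.71; interest $5.00 → $546.71; payment $256.00; balance $290.71
Quarter 13: opening $290.71; interest $3.00 → $293.71; payment $256.00; balance $37.71
Quarter 14: opening $37.71; interest $1.00 → $38.71; payment $38.71; balance $0.00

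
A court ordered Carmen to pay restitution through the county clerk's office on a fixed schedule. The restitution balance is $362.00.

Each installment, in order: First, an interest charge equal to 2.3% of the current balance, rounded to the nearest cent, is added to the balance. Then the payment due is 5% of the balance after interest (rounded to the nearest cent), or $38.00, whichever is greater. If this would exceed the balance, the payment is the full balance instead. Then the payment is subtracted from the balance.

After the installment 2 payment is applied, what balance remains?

Installment 1: $362.00 +$8.33 interest = $370.33; pay $38.00 → $332.33
Installment 2: $332.33 +$7.64 interest = $339.97; pay $38.00 → $301.97

$301.97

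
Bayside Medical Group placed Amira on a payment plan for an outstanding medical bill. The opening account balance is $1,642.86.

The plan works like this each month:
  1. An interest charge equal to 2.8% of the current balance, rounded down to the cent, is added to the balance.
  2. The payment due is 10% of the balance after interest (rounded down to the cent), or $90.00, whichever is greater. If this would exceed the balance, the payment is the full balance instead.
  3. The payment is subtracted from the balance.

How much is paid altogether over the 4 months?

$603.44

Month 1: $1,642.86 +$46.00 interest = $1,688.86; pay $168.88 → $1,519.98
Month 2: $1,519.98 +$42.55 interest = $1,562.53; pay $156.25 → $1,406.28
Month 3: $1,406.28 +$39.37 interest = $1,445.65; pay $144.56 → $1,301.09
Month 4: $1,301.09 +$36.43 interest = $1,337.52; pay $133.75 → $1,203.77
Total paid: $603.44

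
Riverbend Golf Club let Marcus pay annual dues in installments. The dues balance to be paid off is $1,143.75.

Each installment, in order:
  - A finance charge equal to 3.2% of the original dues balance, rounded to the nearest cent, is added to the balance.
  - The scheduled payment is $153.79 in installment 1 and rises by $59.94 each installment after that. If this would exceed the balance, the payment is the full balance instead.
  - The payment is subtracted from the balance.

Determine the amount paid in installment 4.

Installment 1: $1,143.75 +$36.60 interest = $1,180.35; pay $153.79 → $1,026.56
Installment 2: $1,026.56 +$36.60 interest = $1,063.16; pay $213.73 → $849.43
Installment 3: $849.43 +$36.60 interest = $886.03; pay $273.67 → $612.36
Installment 4: $612.36 +$36.60 interest = $648.96; pay $333.61 → $315.35

$333.61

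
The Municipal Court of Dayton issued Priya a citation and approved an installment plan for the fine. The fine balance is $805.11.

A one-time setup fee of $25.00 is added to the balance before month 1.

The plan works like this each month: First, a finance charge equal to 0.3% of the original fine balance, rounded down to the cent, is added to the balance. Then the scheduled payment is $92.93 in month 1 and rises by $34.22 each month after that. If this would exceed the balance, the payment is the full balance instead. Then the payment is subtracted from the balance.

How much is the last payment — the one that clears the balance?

$37.72

# | Opening | Interest | Payment | End bal
1 | $830.11 | $2.41 | $92.93 | $739.59
2 | $739.59 | $2.41 | $127.15 | $614.85
3 | $614.85 | $2.41 | $161.37 | $455.89
4 | $455.89 | $2.41 | $195.59 | $262.71
5 | $262.71 | $2.41 | $229.81 | $35.31
6 | $35.31 | $2.41 | $37.72 | $0.00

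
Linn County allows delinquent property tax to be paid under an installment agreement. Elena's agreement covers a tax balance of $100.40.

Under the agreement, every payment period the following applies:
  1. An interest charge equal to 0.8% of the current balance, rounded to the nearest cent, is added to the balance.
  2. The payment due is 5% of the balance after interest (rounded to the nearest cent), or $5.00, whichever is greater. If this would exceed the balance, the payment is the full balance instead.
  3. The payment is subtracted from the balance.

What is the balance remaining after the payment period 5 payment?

$79.02

Payment period 1: opening $100.40; interest $0.80 → $101.20; payment $5.06; balance $96.14
Payment period 2: opening $96.14; interest $0.77 → $96.91; payment $5.00; balance $91.91
Payment period 3: opening $91.91; interest $0.74 → $92.65; payment $5.00; balance $87.65
Payment period 4: opening $87.65; interest $0.70 → $88.35; payment $5.00; balance $83.35
Payment period 5: opening $83.35; interest $0.67 → $84.02; payment $5.00; balance $79.02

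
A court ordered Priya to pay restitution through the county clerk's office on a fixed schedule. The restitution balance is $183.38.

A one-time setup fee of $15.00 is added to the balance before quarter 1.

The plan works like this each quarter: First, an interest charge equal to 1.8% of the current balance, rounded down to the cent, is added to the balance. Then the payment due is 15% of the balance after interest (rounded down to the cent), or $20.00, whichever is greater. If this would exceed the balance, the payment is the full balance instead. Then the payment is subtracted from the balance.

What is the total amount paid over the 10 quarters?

$216.98

Quarter 1: $198.38 +$3.57 interest = $201.95; pay $30.29 → $171.66
Quarter 2: $171.66 +$3.08 interest = $174.74; pay $26.21 → $148.53
Quarter 3: $148.53 +$2.67 interest = $151.20; pay $22.68 → $128.52
Quarter 4: $128.52 +$2.31 interest = $130.83; pay $20.00 → $110.83
Quarter 5: $110.83 +$1.99 interest = $112.82; pay $20.00 → $92.82
Quarter 6: $92.82 +$1.67 interest = $94.49; pay $20.00 → $74.49
Quarter 7: $74.49 +$1.34 interest = $75.83; pay $20.00 → $55.83
Quarter 8: $55.83 +$1.00 interest = $56.83; pay $20.00 → $36.83
Quarter 9: $36.83 +$0.66 interest = $37.49; pay $20.00 → $17.49
Quarter 10: $17.49 +$0.31 interest = $17.80; pay $17.80 → $0.00
Total paid: $216.98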